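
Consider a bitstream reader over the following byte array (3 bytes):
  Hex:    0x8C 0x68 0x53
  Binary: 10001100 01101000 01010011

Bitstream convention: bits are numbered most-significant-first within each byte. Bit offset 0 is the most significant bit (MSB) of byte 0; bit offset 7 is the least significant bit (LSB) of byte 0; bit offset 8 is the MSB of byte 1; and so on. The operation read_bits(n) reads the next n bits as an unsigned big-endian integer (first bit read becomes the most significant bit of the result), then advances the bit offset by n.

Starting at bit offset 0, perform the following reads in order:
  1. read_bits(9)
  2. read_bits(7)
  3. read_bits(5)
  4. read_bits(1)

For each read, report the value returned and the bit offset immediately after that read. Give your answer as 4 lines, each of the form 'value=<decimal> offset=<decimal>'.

Read 1: bits[0:9] width=9 -> value=280 (bin 100011000); offset now 9 = byte 1 bit 1; 15 bits remain
Read 2: bits[9:16] width=7 -> value=104 (bin 1101000); offset now 16 = byte 2 bit 0; 8 bits remain
Read 3: bits[16:21] width=5 -> value=10 (bin 01010); offset now 21 = byte 2 bit 5; 3 bits remain
Read 4: bits[21:22] width=1 -> value=0 (bin 0); offset now 22 = byte 2 bit 6; 2 bits remain

Answer: value=280 offset=9
value=104 offset=16
value=10 offset=21
value=0 offset=22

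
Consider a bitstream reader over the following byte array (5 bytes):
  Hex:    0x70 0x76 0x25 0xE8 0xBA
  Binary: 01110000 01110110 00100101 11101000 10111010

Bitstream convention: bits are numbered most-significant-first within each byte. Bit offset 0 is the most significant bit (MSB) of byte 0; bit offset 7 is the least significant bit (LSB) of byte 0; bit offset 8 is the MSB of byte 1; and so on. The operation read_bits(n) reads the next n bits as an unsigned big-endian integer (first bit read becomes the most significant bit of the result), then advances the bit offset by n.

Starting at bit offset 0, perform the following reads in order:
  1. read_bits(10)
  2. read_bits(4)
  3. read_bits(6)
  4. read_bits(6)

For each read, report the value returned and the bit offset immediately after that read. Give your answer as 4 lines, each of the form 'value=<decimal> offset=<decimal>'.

Answer: value=449 offset=10
value=13 offset=14
value=34 offset=20
value=23 offset=26

Derivation:
Read 1: bits[0:10] width=10 -> value=449 (bin 0111000001); offset now 10 = byte 1 bit 2; 30 bits remain
Read 2: bits[10:14] width=4 -> value=13 (bin 1101); offset now 14 = byte 1 bit 6; 26 bits remain
Read 3: bits[14:20] width=6 -> value=34 (bin 100010); offset now 20 = byte 2 bit 4; 20 bits remain
Read 4: bits[20:26] width=6 -> value=23 (bin 010111); offset now 26 = byte 3 bit 2; 14 bits remain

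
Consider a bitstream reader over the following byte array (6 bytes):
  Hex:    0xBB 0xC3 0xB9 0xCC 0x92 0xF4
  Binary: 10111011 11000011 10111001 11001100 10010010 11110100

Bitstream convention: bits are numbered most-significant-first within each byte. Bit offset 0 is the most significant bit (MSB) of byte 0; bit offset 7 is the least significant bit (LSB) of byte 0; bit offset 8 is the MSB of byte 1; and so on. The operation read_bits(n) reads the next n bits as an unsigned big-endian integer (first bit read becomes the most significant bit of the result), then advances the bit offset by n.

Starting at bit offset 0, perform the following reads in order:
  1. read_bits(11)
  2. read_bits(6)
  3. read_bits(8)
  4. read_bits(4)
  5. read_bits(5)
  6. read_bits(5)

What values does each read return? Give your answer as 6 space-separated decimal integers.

Answer: 1502 7 115 9 18 9

Derivation:
Read 1: bits[0:11] width=11 -> value=1502 (bin 10111011110); offset now 11 = byte 1 bit 3; 37 bits remain
Read 2: bits[11:17] width=6 -> value=7 (bin 000111); offset now 17 = byte 2 bit 1; 31 bits remain
Read 3: bits[17:25] width=8 -> value=115 (bin 01110011); offset now 25 = byte 3 bit 1; 23 bits remain
Read 4: bits[25:29] width=4 -> value=9 (bin 1001); offset now 29 = byte 3 bit 5; 19 bits remain
Read 5: bits[29:34] width=5 -> value=18 (bin 10010); offset now 34 = byte 4 bit 2; 14 bits remain
Read 6: bits[34:39] width=5 -> value=9 (bin 01001); offset now 39 = byte 4 bit 7; 9 bits remain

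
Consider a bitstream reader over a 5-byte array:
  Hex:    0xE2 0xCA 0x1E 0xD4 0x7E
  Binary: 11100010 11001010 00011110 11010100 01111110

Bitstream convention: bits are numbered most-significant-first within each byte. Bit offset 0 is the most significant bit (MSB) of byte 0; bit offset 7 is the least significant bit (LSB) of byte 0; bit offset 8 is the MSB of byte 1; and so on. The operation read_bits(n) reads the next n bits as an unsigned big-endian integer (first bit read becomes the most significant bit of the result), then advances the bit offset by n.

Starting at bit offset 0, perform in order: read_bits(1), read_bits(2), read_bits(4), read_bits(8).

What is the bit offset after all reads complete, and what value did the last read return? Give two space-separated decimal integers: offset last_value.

Read 1: bits[0:1] width=1 -> value=1 (bin 1); offset now 1 = byte 0 bit 1; 39 bits remain
Read 2: bits[1:3] width=2 -> value=3 (bin 11); offset now 3 = byte 0 bit 3; 37 bits remain
Read 3: bits[3:7] width=4 -> value=1 (bin 0001); offset now 7 = byte 0 bit 7; 33 bits remain
Read 4: bits[7:15] width=8 -> value=101 (bin 01100101); offset now 15 = byte 1 bit 7; 25 bits remain

Answer: 15 101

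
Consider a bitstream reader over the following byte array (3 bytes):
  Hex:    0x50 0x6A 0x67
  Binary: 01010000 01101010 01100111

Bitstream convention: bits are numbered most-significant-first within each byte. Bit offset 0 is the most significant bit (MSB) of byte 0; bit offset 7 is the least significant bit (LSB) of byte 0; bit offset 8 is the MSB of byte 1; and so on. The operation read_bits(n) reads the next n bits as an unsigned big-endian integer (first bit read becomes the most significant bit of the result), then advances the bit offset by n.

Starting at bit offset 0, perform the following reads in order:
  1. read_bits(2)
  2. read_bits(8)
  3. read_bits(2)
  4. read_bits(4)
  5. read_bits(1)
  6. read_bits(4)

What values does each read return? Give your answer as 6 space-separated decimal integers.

Read 1: bits[0:2] width=2 -> value=1 (bin 01); offset now 2 = byte 0 bit 2; 22 bits remain
Read 2: bits[2:10] width=8 -> value=65 (bin 01000001); offset now 10 = byte 1 bit 2; 14 bits remain
Read 3: bits[10:12] width=2 -> value=2 (bin 10); offset now 12 = byte 1 bit 4; 12 bits remain
Read 4: bits[12:16] width=4 -> value=10 (bin 1010); offset now 16 = byte 2 bit 0; 8 bits remain
Read 5: bits[16:17] width=1 -> value=0 (bin 0); offset now 17 = byte 2 bit 1; 7 bits remain
Read 6: bits[17:21] width=4 -> value=12 (bin 1100); offset now 21 = byte 2 bit 5; 3 bits remain

Answer: 1 65 2 10 0 12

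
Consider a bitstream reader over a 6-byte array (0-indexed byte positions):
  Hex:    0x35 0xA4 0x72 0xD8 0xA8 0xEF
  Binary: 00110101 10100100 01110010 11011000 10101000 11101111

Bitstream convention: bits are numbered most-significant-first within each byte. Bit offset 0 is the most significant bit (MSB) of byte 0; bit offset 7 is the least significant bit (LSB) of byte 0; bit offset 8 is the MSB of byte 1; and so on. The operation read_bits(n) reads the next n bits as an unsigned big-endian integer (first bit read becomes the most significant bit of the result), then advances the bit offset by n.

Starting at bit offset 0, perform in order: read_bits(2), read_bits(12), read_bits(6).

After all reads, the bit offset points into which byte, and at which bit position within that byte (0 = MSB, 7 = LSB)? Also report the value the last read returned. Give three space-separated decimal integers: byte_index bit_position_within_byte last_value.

Answer: 2 4 7

Derivation:
Read 1: bits[0:2] width=2 -> value=0 (bin 00); offset now 2 = byte 0 bit 2; 46 bits remain
Read 2: bits[2:14] width=12 -> value=3433 (bin 110101101001); offset now 14 = byte 1 bit 6; 34 bits remain
Read 3: bits[14:20] width=6 -> value=7 (bin 000111); offset now 20 = byte 2 bit 4; 28 bits remain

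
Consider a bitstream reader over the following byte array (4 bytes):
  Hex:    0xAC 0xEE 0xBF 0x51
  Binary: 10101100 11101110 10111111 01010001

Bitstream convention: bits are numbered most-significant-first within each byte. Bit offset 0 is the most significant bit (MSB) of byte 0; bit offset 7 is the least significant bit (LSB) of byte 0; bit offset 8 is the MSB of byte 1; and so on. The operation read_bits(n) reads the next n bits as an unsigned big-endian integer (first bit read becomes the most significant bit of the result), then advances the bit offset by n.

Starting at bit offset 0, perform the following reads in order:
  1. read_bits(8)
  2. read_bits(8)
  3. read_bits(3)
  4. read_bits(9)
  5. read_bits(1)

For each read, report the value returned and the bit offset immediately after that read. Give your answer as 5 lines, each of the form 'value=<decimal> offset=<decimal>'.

Read 1: bits[0:8] width=8 -> value=172 (bin 10101100); offset now 8 = byte 1 bit 0; 24 bits remain
Read 2: bits[8:16] width=8 -> value=238 (bin 11101110); offset now 16 = byte 2 bit 0; 16 bits remain
Read 3: bits[16:19] width=3 -> value=5 (bin 101); offset now 19 = byte 2 bit 3; 13 bits remain
Read 4: bits[19:28] width=9 -> value=501 (bin 111110101); offset now 28 = byte 3 bit 4; 4 bits remain
Read 5: bits[28:29] width=1 -> value=0 (bin 0); offset now 29 = byte 3 bit 5; 3 bits remain

Answer: value=172 offset=8
value=238 offset=16
value=5 offset=19
value=501 offset=28
value=0 offset=29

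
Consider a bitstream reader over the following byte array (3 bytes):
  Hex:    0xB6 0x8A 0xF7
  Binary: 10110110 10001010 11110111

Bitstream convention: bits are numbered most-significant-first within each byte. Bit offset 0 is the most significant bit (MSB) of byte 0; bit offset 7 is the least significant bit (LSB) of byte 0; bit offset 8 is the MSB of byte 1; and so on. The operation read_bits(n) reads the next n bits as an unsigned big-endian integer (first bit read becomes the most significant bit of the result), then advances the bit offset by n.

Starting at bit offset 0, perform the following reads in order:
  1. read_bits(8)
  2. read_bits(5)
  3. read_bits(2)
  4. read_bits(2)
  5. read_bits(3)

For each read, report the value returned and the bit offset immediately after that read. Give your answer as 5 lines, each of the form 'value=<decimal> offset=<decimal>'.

Answer: value=182 offset=8
value=17 offset=13
value=1 offset=15
value=1 offset=17
value=7 offset=20

Derivation:
Read 1: bits[0:8] width=8 -> value=182 (bin 10110110); offset now 8 = byte 1 bit 0; 16 bits remain
Read 2: bits[8:13] width=5 -> value=17 (bin 10001); offset now 13 = byte 1 bit 5; 11 bits remain
Read 3: bits[13:15] width=2 -> value=1 (bin 01); offset now 15 = byte 1 bit 7; 9 bits remain
Read 4: bits[15:17] width=2 -> value=1 (bin 01); offset now 17 = byte 2 bit 1; 7 bits remain
Read 5: bits[17:20] width=3 -> value=7 (bin 111); offset now 20 = byte 2 bit 4; 4 bits remain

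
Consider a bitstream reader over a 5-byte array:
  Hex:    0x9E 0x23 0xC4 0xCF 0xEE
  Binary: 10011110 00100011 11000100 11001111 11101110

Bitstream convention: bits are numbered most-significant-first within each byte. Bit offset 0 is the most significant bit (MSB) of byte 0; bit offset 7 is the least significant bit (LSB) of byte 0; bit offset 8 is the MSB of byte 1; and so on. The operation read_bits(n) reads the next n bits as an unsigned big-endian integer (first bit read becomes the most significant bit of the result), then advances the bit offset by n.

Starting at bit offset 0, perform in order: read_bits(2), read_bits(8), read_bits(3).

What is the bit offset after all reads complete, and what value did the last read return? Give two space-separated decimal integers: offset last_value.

Answer: 13 4

Derivation:
Read 1: bits[0:2] width=2 -> value=2 (bin 10); offset now 2 = byte 0 bit 2; 38 bits remain
Read 2: bits[2:10] width=8 -> value=120 (bin 01111000); offset now 10 = byte 1 bit 2; 30 bits remain
Read 3: bits[10:13] width=3 -> value=4 (bin 100); offset now 13 = byte 1 bit 5; 27 bits remain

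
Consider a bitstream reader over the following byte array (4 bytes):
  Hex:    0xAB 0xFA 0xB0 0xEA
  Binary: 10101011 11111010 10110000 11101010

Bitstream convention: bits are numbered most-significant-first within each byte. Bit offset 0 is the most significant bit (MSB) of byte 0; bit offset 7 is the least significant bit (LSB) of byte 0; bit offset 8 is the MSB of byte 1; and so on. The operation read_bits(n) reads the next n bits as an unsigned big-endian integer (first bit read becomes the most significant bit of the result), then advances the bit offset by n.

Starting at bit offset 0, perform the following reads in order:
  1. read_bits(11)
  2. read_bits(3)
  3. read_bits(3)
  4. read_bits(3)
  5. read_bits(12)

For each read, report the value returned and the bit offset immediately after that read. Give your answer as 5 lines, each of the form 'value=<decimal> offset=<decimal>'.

Answer: value=1375 offset=11
value=6 offset=14
value=5 offset=17
value=3 offset=20
value=234 offset=32

Derivation:
Read 1: bits[0:11] width=11 -> value=1375 (bin 10101011111); offset now 11 = byte 1 bit 3; 21 bits remain
Read 2: bits[11:14] width=3 -> value=6 (bin 110); offset now 14 = byte 1 bit 6; 18 bits remain
Read 3: bits[14:17] width=3 -> value=5 (bin 101); offset now 17 = byte 2 bit 1; 15 bits remain
Read 4: bits[17:20] width=3 -> value=3 (bin 011); offset now 20 = byte 2 bit 4; 12 bits remain
Read 5: bits[20:32] width=12 -> value=234 (bin 000011101010); offset now 32 = byte 4 bit 0; 0 bits remain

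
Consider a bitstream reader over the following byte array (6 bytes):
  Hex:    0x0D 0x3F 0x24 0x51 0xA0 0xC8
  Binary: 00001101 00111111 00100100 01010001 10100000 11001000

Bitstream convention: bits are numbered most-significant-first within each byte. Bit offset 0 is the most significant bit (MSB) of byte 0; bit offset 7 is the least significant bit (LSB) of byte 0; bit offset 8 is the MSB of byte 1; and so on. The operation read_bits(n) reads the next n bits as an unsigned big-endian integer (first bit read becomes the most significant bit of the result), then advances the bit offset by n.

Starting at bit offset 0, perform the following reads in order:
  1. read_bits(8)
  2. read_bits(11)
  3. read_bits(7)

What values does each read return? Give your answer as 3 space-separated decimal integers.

Answer: 13 505 17

Derivation:
Read 1: bits[0:8] width=8 -> value=13 (bin 00001101); offset now 8 = byte 1 bit 0; 40 bits remain
Read 2: bits[8:19] width=11 -> value=505 (bin 00111111001); offset now 19 = byte 2 bit 3; 29 bits remain
Read 3: bits[19:26] width=7 -> value=17 (bin 0010001); offset now 26 = byte 3 bit 2; 22 bits remain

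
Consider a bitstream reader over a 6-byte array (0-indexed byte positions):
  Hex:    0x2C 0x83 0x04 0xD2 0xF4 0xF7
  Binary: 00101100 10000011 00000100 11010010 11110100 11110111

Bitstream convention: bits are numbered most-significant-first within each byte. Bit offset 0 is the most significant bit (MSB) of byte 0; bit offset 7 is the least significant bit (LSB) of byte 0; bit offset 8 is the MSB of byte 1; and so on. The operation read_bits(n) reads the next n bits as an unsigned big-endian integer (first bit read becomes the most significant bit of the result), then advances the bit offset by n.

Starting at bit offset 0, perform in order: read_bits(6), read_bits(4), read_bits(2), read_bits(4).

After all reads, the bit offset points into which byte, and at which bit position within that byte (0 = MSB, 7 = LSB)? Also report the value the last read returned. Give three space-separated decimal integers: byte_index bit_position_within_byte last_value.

Read 1: bits[0:6] width=6 -> value=11 (bin 001011); offset now 6 = byte 0 bit 6; 42 bits remain
Read 2: bits[6:10] width=4 -> value=2 (bin 0010); offset now 10 = byte 1 bit 2; 38 bits remain
Read 3: bits[10:12] width=2 -> value=0 (bin 00); offset now 12 = byte 1 bit 4; 36 bits remain
Read 4: bits[12:16] width=4 -> value=3 (bin 0011); offset now 16 = byte 2 bit 0; 32 bits remain

Answer: 2 0 3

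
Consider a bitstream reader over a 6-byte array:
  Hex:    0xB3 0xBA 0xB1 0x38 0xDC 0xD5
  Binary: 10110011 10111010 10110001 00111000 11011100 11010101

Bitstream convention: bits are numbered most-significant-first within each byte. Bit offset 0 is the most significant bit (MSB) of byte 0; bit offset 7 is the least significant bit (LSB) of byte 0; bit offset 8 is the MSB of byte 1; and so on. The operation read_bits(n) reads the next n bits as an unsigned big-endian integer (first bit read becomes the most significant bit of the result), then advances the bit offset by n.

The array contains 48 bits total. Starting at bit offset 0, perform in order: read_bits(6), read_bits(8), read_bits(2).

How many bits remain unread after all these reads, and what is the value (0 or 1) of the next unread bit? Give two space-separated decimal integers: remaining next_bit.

Answer: 32 1

Derivation:
Read 1: bits[0:6] width=6 -> value=44 (bin 101100); offset now 6 = byte 0 bit 6; 42 bits remain
Read 2: bits[6:14] width=8 -> value=238 (bin 11101110); offset now 14 = byte 1 bit 6; 34 bits remain
Read 3: bits[14:16] width=2 -> value=2 (bin 10); offset now 16 = byte 2 bit 0; 32 bits remain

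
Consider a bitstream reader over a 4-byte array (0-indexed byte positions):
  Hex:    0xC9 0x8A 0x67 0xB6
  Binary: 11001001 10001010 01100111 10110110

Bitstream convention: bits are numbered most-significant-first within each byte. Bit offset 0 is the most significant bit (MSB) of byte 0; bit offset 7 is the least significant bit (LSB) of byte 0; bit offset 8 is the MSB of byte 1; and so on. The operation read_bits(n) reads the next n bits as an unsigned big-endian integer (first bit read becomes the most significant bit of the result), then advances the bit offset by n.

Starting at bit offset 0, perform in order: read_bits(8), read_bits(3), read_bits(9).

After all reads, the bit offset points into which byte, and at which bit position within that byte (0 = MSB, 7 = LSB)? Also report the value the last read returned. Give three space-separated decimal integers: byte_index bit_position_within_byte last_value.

Answer: 2 4 166

Derivation:
Read 1: bits[0:8] width=8 -> value=201 (bin 11001001); offset now 8 = byte 1 bit 0; 24 bits remain
Read 2: bits[8:11] width=3 -> value=4 (bin 100); offset now 11 = byte 1 bit 3; 21 bits remain
Read 3: bits[11:20] width=9 -> value=166 (bin 010100110); offset now 20 = byte 2 bit 4; 12 bits remain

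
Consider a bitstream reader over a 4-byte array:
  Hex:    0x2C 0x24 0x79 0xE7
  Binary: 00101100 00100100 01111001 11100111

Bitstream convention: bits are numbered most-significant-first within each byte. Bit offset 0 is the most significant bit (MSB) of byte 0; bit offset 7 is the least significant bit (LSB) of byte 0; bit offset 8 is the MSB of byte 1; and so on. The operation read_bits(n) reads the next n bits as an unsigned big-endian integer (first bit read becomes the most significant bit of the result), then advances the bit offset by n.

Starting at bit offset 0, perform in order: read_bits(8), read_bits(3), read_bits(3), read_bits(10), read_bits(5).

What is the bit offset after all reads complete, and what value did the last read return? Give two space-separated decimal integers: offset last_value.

Answer: 29 28

Derivation:
Read 1: bits[0:8] width=8 -> value=44 (bin 00101100); offset now 8 = byte 1 bit 0; 24 bits remain
Read 2: bits[8:11] width=3 -> value=1 (bin 001); offset now 11 = byte 1 bit 3; 21 bits remain
Read 3: bits[11:14] width=3 -> value=1 (bin 001); offset now 14 = byte 1 bit 6; 18 bits remain
Read 4: bits[14:24] width=10 -> value=121 (bin 0001111001); offset now 24 = byte 3 bit 0; 8 bits remain
Read 5: bits[24:29] width=5 -> value=28 (bin 11100); offset now 29 = byte 3 bit 5; 3 bits remain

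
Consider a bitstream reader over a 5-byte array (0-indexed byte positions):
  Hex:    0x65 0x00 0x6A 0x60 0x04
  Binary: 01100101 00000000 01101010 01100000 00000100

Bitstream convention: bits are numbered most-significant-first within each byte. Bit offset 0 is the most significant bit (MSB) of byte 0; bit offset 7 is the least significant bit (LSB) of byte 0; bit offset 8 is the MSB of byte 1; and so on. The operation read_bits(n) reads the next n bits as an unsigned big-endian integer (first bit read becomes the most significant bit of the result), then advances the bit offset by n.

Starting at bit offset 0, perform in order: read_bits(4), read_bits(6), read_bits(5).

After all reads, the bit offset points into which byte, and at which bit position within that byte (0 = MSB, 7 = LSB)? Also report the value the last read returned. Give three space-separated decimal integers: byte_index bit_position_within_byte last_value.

Read 1: bits[0:4] width=4 -> value=6 (bin 0110); offset now 4 = byte 0 bit 4; 36 bits remain
Read 2: bits[4:10] width=6 -> value=20 (bin 010100); offset now 10 = byte 1 bit 2; 30 bits remain
Read 3: bits[10:15] width=5 -> value=0 (bin 00000); offset now 15 = byte 1 bit 7; 25 bits remain

Answer: 1 7 0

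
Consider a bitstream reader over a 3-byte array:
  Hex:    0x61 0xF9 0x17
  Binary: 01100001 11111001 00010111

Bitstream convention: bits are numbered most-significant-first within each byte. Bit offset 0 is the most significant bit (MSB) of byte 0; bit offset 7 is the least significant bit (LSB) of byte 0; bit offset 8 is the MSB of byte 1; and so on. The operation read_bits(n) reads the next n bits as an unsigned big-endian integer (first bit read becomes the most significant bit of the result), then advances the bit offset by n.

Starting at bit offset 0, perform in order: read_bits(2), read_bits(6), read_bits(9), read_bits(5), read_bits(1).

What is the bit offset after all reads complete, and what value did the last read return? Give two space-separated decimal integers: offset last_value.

Read 1: bits[0:2] width=2 -> value=1 (bin 01); offset now 2 = byte 0 bit 2; 22 bits remain
Read 2: bits[2:8] width=6 -> value=33 (bin 100001); offset now 8 = byte 1 bit 0; 16 bits remain
Read 3: bits[8:17] width=9 -> value=498 (bin 111110010); offset now 17 = byte 2 bit 1; 7 bits remain
Read 4: bits[17:22] width=5 -> value=5 (bin 00101); offset now 22 = byte 2 bit 6; 2 bits remain
Read 5: bits[22:23] width=1 -> value=1 (bin 1); offset now 23 = byte 2 bit 7; 1 bits remain

Answer: 23 1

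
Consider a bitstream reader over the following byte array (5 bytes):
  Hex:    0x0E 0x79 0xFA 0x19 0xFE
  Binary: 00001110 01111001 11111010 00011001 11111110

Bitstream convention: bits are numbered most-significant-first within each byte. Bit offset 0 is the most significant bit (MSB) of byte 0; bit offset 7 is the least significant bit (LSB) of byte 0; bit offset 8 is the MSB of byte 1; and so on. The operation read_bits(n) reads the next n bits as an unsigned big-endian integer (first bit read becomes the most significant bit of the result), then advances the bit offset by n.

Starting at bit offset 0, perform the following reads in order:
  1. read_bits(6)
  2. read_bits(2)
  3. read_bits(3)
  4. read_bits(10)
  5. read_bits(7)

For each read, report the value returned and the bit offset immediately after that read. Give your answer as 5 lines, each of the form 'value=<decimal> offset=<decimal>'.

Read 1: bits[0:6] width=6 -> value=3 (bin 000011); offset now 6 = byte 0 bit 6; 34 bits remain
Read 2: bits[6:8] width=2 -> value=2 (bin 10); offset now 8 = byte 1 bit 0; 32 bits remain
Read 3: bits[8:11] width=3 -> value=3 (bin 011); offset now 11 = byte 1 bit 3; 29 bits remain
Read 4: bits[11:21] width=10 -> value=831 (bin 1100111111); offset now 21 = byte 2 bit 5; 19 bits remain
Read 5: bits[21:28] width=7 -> value=33 (bin 0100001); offset now 28 = byte 3 bit 4; 12 bits remain

Answer: value=3 offset=6
value=2 offset=8
value=3 offset=11
value=831 offset=21
value=33 offset=28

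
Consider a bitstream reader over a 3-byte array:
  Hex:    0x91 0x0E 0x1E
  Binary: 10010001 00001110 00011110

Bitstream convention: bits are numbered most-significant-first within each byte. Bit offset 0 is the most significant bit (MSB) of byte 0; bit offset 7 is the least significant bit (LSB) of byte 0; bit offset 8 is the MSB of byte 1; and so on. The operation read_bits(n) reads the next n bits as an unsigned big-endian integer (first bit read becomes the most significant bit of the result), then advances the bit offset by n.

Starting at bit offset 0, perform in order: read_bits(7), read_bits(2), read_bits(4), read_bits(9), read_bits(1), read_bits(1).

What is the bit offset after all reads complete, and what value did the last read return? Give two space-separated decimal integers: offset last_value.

Read 1: bits[0:7] width=7 -> value=72 (bin 1001000); offset now 7 = byte 0 bit 7; 17 bits remain
Read 2: bits[7:9] width=2 -> value=2 (bin 10); offset now 9 = byte 1 bit 1; 15 bits remain
Read 3: bits[9:13] width=4 -> value=1 (bin 0001); offset now 13 = byte 1 bit 5; 11 bits remain
Read 4: bits[13:22] width=9 -> value=391 (bin 110000111); offset now 22 = byte 2 bit 6; 2 bits remain
Read 5: bits[22:23] width=1 -> value=1 (bin 1); offset now 23 = byte 2 bit 7; 1 bits remain
Read 6: bits[23:24] width=1 -> value=0 (bin 0); offset now 24 = byte 3 bit 0; 0 bits remain

Answer: 24 0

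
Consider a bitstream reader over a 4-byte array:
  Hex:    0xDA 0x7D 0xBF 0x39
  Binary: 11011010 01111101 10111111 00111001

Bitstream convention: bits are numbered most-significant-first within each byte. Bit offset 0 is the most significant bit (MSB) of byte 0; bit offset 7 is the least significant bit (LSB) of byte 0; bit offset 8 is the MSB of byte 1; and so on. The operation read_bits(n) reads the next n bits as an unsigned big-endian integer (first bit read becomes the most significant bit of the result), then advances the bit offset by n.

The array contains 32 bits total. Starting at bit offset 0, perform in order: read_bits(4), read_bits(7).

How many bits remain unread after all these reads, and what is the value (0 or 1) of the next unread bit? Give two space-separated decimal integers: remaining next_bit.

Read 1: bits[0:4] width=4 -> value=13 (bin 1101); offset now 4 = byte 0 bit 4; 28 bits remain
Read 2: bits[4:11] width=7 -> value=83 (bin 1010011); offset now 11 = byte 1 bit 3; 21 bits remain

Answer: 21 1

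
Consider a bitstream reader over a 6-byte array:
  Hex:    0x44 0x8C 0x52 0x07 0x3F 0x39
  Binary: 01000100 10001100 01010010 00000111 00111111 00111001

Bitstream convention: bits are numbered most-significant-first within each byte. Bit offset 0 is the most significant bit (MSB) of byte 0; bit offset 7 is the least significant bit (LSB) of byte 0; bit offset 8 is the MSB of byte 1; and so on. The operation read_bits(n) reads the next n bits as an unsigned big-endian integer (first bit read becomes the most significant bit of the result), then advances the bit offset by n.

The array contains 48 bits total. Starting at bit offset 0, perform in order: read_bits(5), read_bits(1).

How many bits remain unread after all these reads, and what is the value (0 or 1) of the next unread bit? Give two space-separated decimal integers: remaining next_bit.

Read 1: bits[0:5] width=5 -> value=8 (bin 01000); offset now 5 = byte 0 bit 5; 43 bits remain
Read 2: bits[5:6] width=1 -> value=1 (bin 1); offset now 6 = byte 0 bit 6; 42 bits remain

Answer: 42 0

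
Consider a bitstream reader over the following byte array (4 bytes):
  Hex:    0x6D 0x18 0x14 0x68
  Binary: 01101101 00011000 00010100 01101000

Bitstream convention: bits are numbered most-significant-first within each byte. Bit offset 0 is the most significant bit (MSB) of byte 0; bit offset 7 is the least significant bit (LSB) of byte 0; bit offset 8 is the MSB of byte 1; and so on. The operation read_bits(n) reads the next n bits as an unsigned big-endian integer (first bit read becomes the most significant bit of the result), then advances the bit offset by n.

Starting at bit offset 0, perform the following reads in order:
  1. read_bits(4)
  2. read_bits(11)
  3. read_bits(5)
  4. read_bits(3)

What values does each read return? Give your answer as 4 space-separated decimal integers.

Read 1: bits[0:4] width=4 -> value=6 (bin 0110); offset now 4 = byte 0 bit 4; 28 bits remain
Read 2: bits[4:15] width=11 -> value=1676 (bin 11010001100); offset now 15 = byte 1 bit 7; 17 bits remain
Read 3: bits[15:20] width=5 -> value=1 (bin 00001); offset now 20 = byte 2 bit 4; 12 bits remain
Read 4: bits[20:23] width=3 -> value=2 (bin 010); offset now 23 = byte 2 bit 7; 9 bits remain

Answer: 6 1676 1 2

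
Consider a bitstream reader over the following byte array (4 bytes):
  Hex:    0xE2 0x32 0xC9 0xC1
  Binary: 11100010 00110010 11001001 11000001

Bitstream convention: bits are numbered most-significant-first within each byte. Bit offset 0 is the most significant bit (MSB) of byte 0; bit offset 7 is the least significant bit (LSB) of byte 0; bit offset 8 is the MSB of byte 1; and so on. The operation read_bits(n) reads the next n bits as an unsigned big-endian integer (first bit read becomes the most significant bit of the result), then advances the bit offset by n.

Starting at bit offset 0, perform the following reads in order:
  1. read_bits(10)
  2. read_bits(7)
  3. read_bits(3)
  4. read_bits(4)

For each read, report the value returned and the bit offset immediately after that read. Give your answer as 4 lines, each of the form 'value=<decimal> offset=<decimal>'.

Answer: value=904 offset=10
value=101 offset=17
value=4 offset=20
value=9 offset=24

Derivation:
Read 1: bits[0:10] width=10 -> value=904 (bin 1110001000); offset now 10 = byte 1 bit 2; 22 bits remain
Read 2: bits[10:17] width=7 -> value=101 (bin 1100101); offset now 17 = byte 2 bit 1; 15 bits remain
Read 3: bits[17:20] width=3 -> value=4 (bin 100); offset now 20 = byte 2 bit 4; 12 bits remain
Read 4: bits[20:24] width=4 -> value=9 (bin 1001); offset now 24 = byte 3 bit 0; 8 bits remain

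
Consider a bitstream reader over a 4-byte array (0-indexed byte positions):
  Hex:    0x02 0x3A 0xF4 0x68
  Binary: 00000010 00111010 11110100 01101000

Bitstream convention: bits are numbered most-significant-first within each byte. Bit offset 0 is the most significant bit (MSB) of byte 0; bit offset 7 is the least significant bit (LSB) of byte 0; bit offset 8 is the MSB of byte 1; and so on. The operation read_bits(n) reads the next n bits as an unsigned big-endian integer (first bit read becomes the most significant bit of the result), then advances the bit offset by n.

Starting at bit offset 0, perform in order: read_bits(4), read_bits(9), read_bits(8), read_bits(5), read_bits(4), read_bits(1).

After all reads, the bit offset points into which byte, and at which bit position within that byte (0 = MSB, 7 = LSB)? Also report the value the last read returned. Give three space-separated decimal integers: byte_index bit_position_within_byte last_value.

Read 1: bits[0:4] width=4 -> value=0 (bin 0000); offset now 4 = byte 0 bit 4; 28 bits remain
Read 2: bits[4:13] width=9 -> value=71 (bin 001000111); offset now 13 = byte 1 bit 5; 19 bits remain
Read 3: bits[13:21] width=8 -> value=94 (bin 01011110); offset now 21 = byte 2 bit 5; 11 bits remain
Read 4: bits[21:26] width=5 -> value=17 (bin 10001); offset now 26 = byte 3 bit 2; 6 bits remain
Read 5: bits[26:30] width=4 -> value=10 (bin 1010); offset now 30 = byte 3 bit 6; 2 bits remain
Read 6: bits[30:31] width=1 -> value=0 (bin 0); offset now 31 = byte 3 bit 7; 1 bits remain

Answer: 3 7 0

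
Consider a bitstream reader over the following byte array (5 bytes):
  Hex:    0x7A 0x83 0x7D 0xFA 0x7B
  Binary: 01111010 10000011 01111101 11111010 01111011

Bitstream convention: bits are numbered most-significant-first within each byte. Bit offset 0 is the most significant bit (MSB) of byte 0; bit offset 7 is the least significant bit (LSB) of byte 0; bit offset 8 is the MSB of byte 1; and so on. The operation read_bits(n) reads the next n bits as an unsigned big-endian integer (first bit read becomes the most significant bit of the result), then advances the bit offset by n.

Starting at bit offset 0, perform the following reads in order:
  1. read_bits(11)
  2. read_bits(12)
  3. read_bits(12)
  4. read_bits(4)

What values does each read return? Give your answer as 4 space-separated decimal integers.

Answer: 980 446 4051 13

Derivation:
Read 1: bits[0:11] width=11 -> value=980 (bin 01111010100); offset now 11 = byte 1 bit 3; 29 bits remain
Read 2: bits[11:23] width=12 -> value=446 (bin 000110111110); offset now 23 = byte 2 bit 7; 17 bits remain
Read 3: bits[23:35] width=12 -> value=4051 (bin 111111010011); offset now 35 = byte 4 bit 3; 5 bits remain
Read 4: bits[35:39] width=4 -> value=13 (bin 1101); offset now 39 = byte 4 bit 7; 1 bits remain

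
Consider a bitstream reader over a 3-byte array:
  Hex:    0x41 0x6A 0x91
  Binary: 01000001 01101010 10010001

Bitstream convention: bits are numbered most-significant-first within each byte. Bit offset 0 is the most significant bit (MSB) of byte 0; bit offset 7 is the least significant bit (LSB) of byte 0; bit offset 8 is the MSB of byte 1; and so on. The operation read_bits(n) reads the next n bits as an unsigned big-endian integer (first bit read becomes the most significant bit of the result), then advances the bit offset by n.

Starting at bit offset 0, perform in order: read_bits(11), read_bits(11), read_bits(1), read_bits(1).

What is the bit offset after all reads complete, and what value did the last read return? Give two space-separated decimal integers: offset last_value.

Answer: 24 1

Derivation:
Read 1: bits[0:11] width=11 -> value=523 (bin 01000001011); offset now 11 = byte 1 bit 3; 13 bits remain
Read 2: bits[11:22] width=11 -> value=676 (bin 01010100100); offset now 22 = byte 2 bit 6; 2 bits remain
Read 3: bits[22:23] width=1 -> value=0 (bin 0); offset now 23 = byte 2 bit 7; 1 bits remain
Read 4: bits[23:24] width=1 -> value=1 (bin 1); offset now 24 = byte 3 bit 0; 0 bits remain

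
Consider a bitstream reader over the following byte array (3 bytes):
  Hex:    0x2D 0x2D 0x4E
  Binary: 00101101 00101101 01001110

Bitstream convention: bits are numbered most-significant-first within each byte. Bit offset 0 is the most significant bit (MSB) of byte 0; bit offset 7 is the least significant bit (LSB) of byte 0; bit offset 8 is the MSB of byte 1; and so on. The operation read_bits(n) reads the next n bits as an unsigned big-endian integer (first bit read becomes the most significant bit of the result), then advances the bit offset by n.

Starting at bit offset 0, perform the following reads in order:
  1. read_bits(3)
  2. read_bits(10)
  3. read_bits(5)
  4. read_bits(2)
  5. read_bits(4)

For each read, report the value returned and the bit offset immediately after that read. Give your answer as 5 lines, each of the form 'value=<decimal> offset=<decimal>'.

Answer: value=1 offset=3
value=421 offset=13
value=21 offset=18
value=0 offset=20
value=14 offset=24

Derivation:
Read 1: bits[0:3] width=3 -> value=1 (bin 001); offset now 3 = byte 0 bit 3; 21 bits remain
Read 2: bits[3:13] width=10 -> value=421 (bin 0110100101); offset now 13 = byte 1 bit 5; 11 bits remain
Read 3: bits[13:18] width=5 -> value=21 (bin 10101); offset now 18 = byte 2 bit 2; 6 bits remain
Read 4: bits[18:20] width=2 -> value=0 (bin 00); offset now 20 = byte 2 bit 4; 4 bits remain
Read 5: bits[20:24] width=4 -> value=14 (bin 1110); offset now 24 = byte 3 bit 0; 0 bits remain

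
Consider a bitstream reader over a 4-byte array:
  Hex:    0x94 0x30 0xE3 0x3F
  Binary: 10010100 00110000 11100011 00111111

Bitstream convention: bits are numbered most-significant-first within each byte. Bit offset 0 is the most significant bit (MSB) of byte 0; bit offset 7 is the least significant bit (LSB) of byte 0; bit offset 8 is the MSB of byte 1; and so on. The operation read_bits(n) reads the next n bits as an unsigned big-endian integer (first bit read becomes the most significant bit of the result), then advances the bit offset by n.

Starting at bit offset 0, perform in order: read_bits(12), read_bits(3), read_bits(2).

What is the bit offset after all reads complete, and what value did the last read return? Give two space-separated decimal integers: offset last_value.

Read 1: bits[0:12] width=12 -> value=2371 (bin 100101000011); offset now 12 = byte 1 bit 4; 20 bits remain
Read 2: bits[12:15] width=3 -> value=0 (bin 000); offset now 15 = byte 1 bit 7; 17 bits remain
Read 3: bits[15:17] width=2 -> value=1 (bin 01); offset now 17 = byte 2 bit 1; 15 bits remain

Answer: 17 1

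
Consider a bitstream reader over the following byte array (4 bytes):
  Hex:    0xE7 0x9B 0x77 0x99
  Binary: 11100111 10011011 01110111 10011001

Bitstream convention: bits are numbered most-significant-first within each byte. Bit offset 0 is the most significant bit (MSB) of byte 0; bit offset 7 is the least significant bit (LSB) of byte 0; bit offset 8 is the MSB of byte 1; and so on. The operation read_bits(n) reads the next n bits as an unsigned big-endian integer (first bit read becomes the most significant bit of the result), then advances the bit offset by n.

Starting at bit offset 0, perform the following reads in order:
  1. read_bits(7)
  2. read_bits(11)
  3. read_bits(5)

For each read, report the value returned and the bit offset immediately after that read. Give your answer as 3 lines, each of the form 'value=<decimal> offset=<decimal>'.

Answer: value=115 offset=7
value=1645 offset=18
value=27 offset=23

Derivation:
Read 1: bits[0:7] width=7 -> value=115 (bin 1110011); offset now 7 = byte 0 bit 7; 25 bits remain
Read 2: bits[7:18] width=11 -> value=1645 (bin 11001101101); offset now 18 = byte 2 bit 2; 14 bits remain
Read 3: bits[18:23] width=5 -> value=27 (bin 11011); offset now 23 = byte 2 bit 7; 9 bits remain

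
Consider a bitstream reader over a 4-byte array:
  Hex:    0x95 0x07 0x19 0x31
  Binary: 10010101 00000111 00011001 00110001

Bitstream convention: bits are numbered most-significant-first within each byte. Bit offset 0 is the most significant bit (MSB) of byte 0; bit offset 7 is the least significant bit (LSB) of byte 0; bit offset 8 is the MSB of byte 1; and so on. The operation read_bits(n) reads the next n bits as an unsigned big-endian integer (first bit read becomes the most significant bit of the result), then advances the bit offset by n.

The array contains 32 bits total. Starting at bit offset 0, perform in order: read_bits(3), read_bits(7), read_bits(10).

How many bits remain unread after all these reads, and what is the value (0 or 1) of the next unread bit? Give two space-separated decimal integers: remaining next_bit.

Answer: 12 1

Derivation:
Read 1: bits[0:3] width=3 -> value=4 (bin 100); offset now 3 = byte 0 bit 3; 29 bits remain
Read 2: bits[3:10] width=7 -> value=84 (bin 1010100); offset now 10 = byte 1 bit 2; 22 bits remain
Read 3: bits[10:20] width=10 -> value=113 (bin 0001110001); offset now 20 = byte 2 bit 4; 12 bits remain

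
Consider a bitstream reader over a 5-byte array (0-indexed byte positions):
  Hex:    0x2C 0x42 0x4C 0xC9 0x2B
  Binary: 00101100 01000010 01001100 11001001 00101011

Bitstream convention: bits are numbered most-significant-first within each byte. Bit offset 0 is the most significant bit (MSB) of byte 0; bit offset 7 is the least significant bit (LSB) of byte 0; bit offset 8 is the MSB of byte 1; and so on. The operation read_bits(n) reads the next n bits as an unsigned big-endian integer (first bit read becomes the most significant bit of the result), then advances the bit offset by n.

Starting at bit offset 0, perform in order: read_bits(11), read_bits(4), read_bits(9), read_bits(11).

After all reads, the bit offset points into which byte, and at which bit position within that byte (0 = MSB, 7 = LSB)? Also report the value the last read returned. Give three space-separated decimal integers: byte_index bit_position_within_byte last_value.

Read 1: bits[0:11] width=11 -> value=354 (bin 00101100010); offset now 11 = byte 1 bit 3; 29 bits remain
Read 2: bits[11:15] width=4 -> value=1 (bin 0001); offset now 15 = byte 1 bit 7; 25 bits remain
Read 3: bits[15:24] width=9 -> value=76 (bin 001001100); offset now 24 = byte 3 bit 0; 16 bits remain
Read 4: bits[24:35] width=11 -> value=1609 (bin 11001001001); offset now 35 = byte 4 bit 3; 5 bits remain

Answer: 4 3 1609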